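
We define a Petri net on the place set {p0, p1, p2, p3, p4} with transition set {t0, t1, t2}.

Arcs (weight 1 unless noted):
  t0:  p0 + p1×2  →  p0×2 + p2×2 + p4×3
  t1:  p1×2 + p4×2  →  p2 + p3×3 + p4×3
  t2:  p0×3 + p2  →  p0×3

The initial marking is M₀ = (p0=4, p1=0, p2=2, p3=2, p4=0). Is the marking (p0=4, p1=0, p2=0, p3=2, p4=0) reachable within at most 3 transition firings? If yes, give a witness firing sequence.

YES — reachable via ⟨t2, t2⟩ (2 firings)

step 1: fire t2:  (p0=4, p1=0, p2=2, p3=2, p4=0) → (p0=4, p1=0, p2=1, p3=2, p4=0)
step 2: fire t2:  (p0=4, p1=0, p2=1, p3=2, p4=0) → (p0=4, p1=0, p2=0, p3=2, p4=0)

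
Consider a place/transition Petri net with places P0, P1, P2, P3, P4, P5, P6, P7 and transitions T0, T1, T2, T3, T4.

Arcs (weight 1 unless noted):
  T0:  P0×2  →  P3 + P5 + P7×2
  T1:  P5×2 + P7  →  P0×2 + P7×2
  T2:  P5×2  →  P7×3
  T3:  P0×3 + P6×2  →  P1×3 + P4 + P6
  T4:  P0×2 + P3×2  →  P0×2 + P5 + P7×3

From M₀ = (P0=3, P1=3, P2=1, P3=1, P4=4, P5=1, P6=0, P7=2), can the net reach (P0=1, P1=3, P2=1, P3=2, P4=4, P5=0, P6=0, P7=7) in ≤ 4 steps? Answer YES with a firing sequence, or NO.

YES — reachable via ⟨T0, T2⟩ (2 firings)

step 1: fire T0:  (P0=3, P1=3, P2=1, P3=1, P4=4, P5=1, P6=0, P7=2) → (P0=1, P1=3, P2=1, P3=2, P4=4, P5=2, P6=0, P7=4)
step 2: fire T2:  (P0=1, P1=3, P2=1, P3=2, P4=4, P5=2, P6=0, P7=4) → (P0=1, P1=3, P2=1, P3=2, P4=4, P5=0, P6=0, P7=7)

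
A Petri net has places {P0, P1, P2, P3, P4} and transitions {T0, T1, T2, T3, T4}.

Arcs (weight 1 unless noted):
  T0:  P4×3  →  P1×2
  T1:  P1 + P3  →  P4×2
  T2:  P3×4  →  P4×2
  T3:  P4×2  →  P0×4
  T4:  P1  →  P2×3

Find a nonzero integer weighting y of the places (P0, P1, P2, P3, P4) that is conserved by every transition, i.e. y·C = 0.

Incidence matrix C (rows=places, cols=transitions):
       T0   T1   T2   T3   T4
   P0   0    0    0    4    0
   P1   2   -1    0    0   -1
   P2   0    0    0    0    3
   P3   0   -1   -4    0    0
   P4  -3    2    2   -2    0

Candidate y = [1, 3, 1, 1, 2]; check y·C column-wise:
  col T0: 1·0 + 3·2 + 1·0 + 1·0 + 2·-3 = 0
  col T1: 1·0 + 3·-1 + 1·0 + 1·-1 + 2·2 = 0
  col T2: 1·0 + 3·0 + 1·0 + 1·-4 + 2·2 = 0
  col T3: 1·4 + 3·0 + 1·0 + 1·0 + 2·-2 = 0
  col T4: 1·0 + 3·-1 + 1·3 + 1·0 + 2·0 = 0

y = (P0:1, P1:3, P2:1, P3:1, P4:2)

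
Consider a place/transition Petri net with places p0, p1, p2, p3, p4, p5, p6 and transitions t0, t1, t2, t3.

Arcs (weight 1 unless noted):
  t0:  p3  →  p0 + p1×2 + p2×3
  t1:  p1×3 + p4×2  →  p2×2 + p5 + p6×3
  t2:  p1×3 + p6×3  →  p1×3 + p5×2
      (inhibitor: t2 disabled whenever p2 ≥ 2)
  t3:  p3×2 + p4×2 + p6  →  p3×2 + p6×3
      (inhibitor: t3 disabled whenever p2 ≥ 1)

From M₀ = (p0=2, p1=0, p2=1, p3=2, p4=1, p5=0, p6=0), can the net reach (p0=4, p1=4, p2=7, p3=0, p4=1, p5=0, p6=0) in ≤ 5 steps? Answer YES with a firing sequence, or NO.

YES — reachable via ⟨t0, t0⟩ (2 firings)

step 1: fire t0:  (p0=2, p1=0, p2=1, p3=2, p4=1, p5=0, p6=0) → (p0=3, p1=2, p2=4, p3=1, p4=1, p5=0, p6=0)
step 2: fire t0:  (p0=3, p1=2, p2=4, p3=1, p4=1, p5=0, p6=0) → (p0=4, p1=4, p2=7, p3=0, p4=1, p5=0, p6=0)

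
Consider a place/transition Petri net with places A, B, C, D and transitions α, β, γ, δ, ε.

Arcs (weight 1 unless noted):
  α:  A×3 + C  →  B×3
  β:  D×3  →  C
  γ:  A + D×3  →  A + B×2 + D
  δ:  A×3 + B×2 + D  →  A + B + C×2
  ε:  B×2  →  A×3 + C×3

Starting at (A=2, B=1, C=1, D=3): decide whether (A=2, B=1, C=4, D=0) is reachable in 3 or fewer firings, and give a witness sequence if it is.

depth 0: 1 marking
depth 1: 3 markings reached so far
depth 2: 4 markings reached so far
depth 3: 5 markings reached so far
target is not among the 5 markings reachable within 3 steps

NO — not reachable within 3 firings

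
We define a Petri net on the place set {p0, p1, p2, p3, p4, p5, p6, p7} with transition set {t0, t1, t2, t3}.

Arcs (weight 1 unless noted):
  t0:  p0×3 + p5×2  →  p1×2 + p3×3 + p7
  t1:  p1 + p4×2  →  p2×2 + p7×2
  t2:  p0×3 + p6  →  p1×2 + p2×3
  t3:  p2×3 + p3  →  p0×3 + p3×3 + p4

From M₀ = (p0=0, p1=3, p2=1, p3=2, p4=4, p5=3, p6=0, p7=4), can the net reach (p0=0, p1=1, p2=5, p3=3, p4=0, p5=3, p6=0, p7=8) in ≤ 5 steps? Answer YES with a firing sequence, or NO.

NO — not reachable within 5 firings

depth 0: 1 marking
depth 1: 2 markings reached so far
depth 2: 4 markings reached so far
depth 3: 6 markings reached so far
depth 4: 7 markings reached so far
depth 5: 7 markings reached so far
(frontier empty at depth 5; search complete)
target is not among the 7 markings reachable within 5 steps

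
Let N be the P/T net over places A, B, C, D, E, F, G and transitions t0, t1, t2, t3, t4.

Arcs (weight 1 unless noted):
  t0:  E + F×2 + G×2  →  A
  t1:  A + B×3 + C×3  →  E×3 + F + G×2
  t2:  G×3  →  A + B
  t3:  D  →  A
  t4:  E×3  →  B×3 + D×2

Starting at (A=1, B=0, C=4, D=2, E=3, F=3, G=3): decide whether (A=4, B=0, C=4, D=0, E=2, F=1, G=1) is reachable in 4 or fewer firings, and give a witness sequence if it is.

step 1: fire t0:  (A=1, B=0, C=4, D=2, E=3, F=3, G=3) → (A=2, B=0, C=4, D=2, E=2, F=1, G=1)
step 2: fire t3:  (A=2, B=0, C=4, D=2, E=2, F=1, G=1) → (A=3, B=0, C=4, D=1, E=2, F=1, G=1)
step 3: fire t3:  (A=3, B=0, C=4, D=1, E=2, F=1, G=1) → (A=4, B=0, C=4, D=0, E=2, F=1, G=1)

YES — reachable via ⟨t0, t3, t3⟩ (3 firings)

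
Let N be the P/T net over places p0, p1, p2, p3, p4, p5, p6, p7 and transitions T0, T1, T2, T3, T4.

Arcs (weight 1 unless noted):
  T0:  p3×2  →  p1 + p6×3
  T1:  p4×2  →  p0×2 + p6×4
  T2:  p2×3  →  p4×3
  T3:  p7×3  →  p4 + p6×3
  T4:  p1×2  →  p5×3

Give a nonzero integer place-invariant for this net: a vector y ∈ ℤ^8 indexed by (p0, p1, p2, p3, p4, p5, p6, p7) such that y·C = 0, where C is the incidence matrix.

y = (p0:0, p1:6, p2:0, p3:3, p4:0, p5:4, p6:0, p7:0)

Incidence matrix C (rows=places, cols=transitions):
       T0   T1   T2   T3   T4
   p0   0    2    0    0    0
   p1   1    0    0    0   -2
   p2   0    0   -3    0    0
   p3  -2    0    0    0    0
   p4   0   -2    3    1    0
   p5   0    0    0    0    3
   p6   3    4    0    3    0
   p7   0    0    0   -3    0

Candidate y = [0, 6, 0, 3, 0, 4, 0, 0]; check y·C column-wise:
  col T0: 6·1 + 3·-2 + 4·0 + 0·3 = 0
  col T1: 0·2 + 6·0 + 3·0 + 0·-2 + 4·0 + 0·4 = 0
  col T2: 6·0 + 0·-3 + 3·0 + 0·3 + 4·0 = 0
  col T3: 6·0 + 3·0 + 0·1 + 4·0 + 0·3 + 0·-3 = 0
  col T4: 6·-2 + 3·0 + 4·3 = 0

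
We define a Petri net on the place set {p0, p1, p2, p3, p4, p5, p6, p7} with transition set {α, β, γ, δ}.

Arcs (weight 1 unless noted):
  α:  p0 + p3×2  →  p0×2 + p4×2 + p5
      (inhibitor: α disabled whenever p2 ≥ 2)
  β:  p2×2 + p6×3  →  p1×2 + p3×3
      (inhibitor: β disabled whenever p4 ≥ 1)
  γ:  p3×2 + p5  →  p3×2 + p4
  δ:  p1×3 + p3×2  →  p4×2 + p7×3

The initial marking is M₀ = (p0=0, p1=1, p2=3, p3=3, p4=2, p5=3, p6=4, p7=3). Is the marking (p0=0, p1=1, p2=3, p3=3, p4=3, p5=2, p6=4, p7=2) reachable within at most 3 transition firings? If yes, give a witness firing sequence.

NO — not reachable within 3 firings

depth 0: 1 marking
depth 1: 2 markings reached so far
depth 2: 3 markings reached so far
depth 3: 4 markings reached so far
target is not among the 4 markings reachable within 3 steps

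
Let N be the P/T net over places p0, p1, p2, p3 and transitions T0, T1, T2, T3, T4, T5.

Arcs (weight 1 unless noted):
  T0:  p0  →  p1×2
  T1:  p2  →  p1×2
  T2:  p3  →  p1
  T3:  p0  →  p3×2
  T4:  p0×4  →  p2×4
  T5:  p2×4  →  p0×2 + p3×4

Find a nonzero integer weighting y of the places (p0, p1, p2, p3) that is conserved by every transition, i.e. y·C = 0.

y = (p0:2, p1:1, p2:2, p3:1)

Incidence matrix C (rows=places, cols=transitions):
       T0   T1   T2   T3   T4   T5
   p0  -1    0    0   -1   -4    2
   p1   2    2    1    0    0    0
   p2   0   -1    0    0    4   -4
   p3   0    0   -1    2    0    4

Candidate y = [2, 1, 2, 1]; check y·C column-wise:
  col T0: 2·-1 + 1·2 + 2·0 + 1·0 = 0
  col T1: 2·0 + 1·2 + 2·-1 + 1·0 = 0
  col T2: 2·0 + 1·1 + 2·0 + 1·-1 = 0
  col T3: 2·-1 + 1·0 + 2·0 + 1·2 = 0
  col T4: 2·-4 + 1·0 + 2·4 + 1·0 = 0
  col T5: 2·2 + 1·0 + 2·-4 + 1·4 = 0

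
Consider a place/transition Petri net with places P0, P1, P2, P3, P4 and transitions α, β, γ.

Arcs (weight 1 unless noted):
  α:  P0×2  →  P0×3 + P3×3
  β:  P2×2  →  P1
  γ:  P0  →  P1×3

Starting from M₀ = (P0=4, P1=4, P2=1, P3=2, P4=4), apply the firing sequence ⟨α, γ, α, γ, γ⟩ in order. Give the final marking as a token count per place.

step 1: fire α:  (P0=4, P1=4, P2=1, P3=2, P4=4) → (P0=5, P1=4, P2=1, P3=5, P4=4)
step 2: fire γ:  (P0=5, P1=4, P2=1, P3=5, P4=4) → (P0=4, P1=7, P2=1, P3=5, P4=4)
step 3: fire α:  (P0=4, P1=7, P2=1, P3=5, P4=4) → (P0=5, P1=7, P2=1, P3=8, P4=4)
step 4: fire γ:  (P0=5, P1=7, P2=1, P3=8, P4=4) → (P0=4, P1=10, P2=1, P3=8, P4=4)
step 5: fire γ:  (P0=4, P1=10, P2=1, P3=8, P4=4) → (P0=3, P1=13, P2=1, P3=8, P4=4)

(P0=3, P1=13, P2=1, P3=8, P4=4)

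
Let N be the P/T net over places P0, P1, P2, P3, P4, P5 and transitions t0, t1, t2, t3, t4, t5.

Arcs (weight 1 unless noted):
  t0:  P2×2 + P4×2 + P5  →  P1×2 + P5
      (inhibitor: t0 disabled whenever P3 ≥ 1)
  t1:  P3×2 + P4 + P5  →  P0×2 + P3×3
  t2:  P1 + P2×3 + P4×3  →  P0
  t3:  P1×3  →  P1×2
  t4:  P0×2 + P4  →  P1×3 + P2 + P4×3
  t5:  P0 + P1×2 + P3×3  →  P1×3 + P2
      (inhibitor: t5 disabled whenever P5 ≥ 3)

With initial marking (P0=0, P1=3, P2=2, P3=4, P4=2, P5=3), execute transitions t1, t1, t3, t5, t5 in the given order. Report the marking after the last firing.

step 1: fire t1:  (P0=0, P1=3, P2=2, P3=4, P4=2, P5=3) → (P0=2, P1=3, P2=2, P3=5, P4=1, P5=2)
step 2: fire t1:  (P0=2, P1=3, P2=2, P3=5, P4=1, P5=2) → (P0=4, P1=3, P2=2, P3=6, P4=0, P5=1)
step 3: fire t3:  (P0=4, P1=3, P2=2, P3=6, P4=0, P5=1) → (P0=4, P1=2, P2=2, P3=6, P4=0, P5=1)
step 4: fire t5:  (P0=4, P1=2, P2=2, P3=6, P4=0, P5=1) → (P0=3, P1=3, P2=3, P3=3, P4=0, P5=1)
step 5: fire t5:  (P0=3, P1=3, P2=3, P3=3, P4=0, P5=1) → (P0=2, P1=4, P2=4, P3=0, P4=0, P5=1)

(P0=2, P1=4, P2=4, P3=0, P4=0, P5=1)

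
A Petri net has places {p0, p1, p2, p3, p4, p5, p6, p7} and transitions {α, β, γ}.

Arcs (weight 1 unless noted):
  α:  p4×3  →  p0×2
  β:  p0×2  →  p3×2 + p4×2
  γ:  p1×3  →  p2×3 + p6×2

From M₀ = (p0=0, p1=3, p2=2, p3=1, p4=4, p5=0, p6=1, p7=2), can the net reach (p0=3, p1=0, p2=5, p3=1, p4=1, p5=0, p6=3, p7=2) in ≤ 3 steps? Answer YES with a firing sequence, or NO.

NO — not reachable within 3 firings

depth 0: 1 marking
depth 1: 3 markings reached so far
depth 2: 5 markings reached so far
depth 3: 7 markings reached so far
target is not among the 7 markings reachable within 3 steps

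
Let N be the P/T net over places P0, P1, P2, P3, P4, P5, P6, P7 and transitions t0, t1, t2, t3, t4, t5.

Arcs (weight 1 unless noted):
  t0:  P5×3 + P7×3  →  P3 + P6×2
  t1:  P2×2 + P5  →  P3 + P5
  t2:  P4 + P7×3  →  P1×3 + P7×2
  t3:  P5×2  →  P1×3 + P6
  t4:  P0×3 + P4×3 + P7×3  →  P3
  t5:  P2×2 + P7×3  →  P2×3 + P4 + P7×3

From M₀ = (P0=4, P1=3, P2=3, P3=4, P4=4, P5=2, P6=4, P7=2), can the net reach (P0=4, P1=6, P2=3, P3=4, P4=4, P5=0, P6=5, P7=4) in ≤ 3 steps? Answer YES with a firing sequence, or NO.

depth 0: 1 marking
depth 1: 3 markings reached so far
depth 2: 4 markings reached so far
depth 3: 4 markings reached so far
(frontier empty at depth 3; search complete)
target is not among the 4 markings reachable within 3 steps

NO — not reachable within 3 firings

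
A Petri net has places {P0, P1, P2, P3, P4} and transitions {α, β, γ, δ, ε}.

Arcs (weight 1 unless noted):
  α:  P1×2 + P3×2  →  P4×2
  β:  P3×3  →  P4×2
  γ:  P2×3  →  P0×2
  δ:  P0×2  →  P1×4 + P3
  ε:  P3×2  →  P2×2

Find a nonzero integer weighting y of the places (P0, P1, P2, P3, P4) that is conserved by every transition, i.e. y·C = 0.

Incidence matrix C (rows=places, cols=transitions):
        α    β    γ    δ    ε
   P0   0    0    2   -2    0
   P1  -2    0    0    4    0
   P2   0    0   -3    0    2
   P3  -2   -3    0    1   -2
   P4   2    2    0    0    0

Candidate y = [3, 1, 2, 2, 3]; check y·C column-wise:
  col α: 3·0 + 1·-2 + 2·0 + 2·-2 + 3·2 = 0
  col β: 3·0 + 1·0 + 2·0 + 2·-3 + 3·2 = 0
  col γ: 3·2 + 1·0 + 2·-3 + 2·0 + 3·0 = 0
  col δ: 3·-2 + 1·4 + 2·0 + 2·1 + 3·0 = 0
  col ε: 3·0 + 1·0 + 2·2 + 2·-2 + 3·0 = 0

y = (P0:3, P1:1, P2:2, P3:2, P4:3)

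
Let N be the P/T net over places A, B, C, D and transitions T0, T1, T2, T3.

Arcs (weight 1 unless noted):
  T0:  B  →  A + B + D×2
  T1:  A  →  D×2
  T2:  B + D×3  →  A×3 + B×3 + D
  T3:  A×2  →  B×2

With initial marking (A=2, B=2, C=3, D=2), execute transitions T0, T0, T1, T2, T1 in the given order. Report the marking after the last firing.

step 1: fire T0:  (A=2, B=2, C=3, D=2) → (A=3, B=2, C=3, D=4)
step 2: fire T0:  (A=3, B=2, C=3, D=4) → (A=4, B=2, C=3, D=6)
step 3: fire T1:  (A=4, B=2, C=3, D=6) → (A=3, B=2, C=3, D=8)
step 4: fire T2:  (A=3, B=2, C=3, D=8) → (A=6, B=4, C=3, D=6)
step 5: fire T1:  (A=6, B=4, C=3, D=6) → (A=5, B=4, C=3, D=8)

(A=5, B=4, C=3, D=8)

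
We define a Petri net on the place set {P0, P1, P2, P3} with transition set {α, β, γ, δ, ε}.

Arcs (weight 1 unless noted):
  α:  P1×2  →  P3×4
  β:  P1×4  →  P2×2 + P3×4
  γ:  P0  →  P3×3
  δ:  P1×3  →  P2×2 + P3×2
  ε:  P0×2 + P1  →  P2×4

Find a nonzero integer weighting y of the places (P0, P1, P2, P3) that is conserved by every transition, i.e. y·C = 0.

Incidence matrix C (rows=places, cols=transitions):
        α    β    γ    δ    ε
   P0   0    0   -1    0   -2
   P1  -2   -4    0   -3   -1
   P2   0    2    0    2    4
   P3   4    4    3    2    0

Candidate y = [3, 2, 2, 1]; check y·C column-wise:
  col α: 3·0 + 2·-2 + 2·0 + 1·4 = 0
  col β: 3·0 + 2·-4 + 2·2 + 1·4 = 0
  col γ: 3·-1 + 2·0 + 2·0 + 1·3 = 0
  col δ: 3·0 + 2·-3 + 2·2 + 1·2 = 0
  col ε: 3·-2 + 2·-1 + 2·4 + 1·0 = 0

y = (P0:3, P1:2, P2:2, P3:1)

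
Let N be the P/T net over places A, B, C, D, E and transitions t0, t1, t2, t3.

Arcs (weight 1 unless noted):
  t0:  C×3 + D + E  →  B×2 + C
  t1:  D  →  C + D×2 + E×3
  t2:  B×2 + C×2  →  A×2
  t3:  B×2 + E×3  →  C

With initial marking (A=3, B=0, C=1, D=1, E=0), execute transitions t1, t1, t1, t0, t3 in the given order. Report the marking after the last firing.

(A=3, B=0, C=3, D=3, E=5)

step 1: fire t1:  (A=3, B=0, C=1, D=1, E=0) → (A=3, B=0, C=2, D=2, E=3)
step 2: fire t1:  (A=3, B=0, C=2, D=2, E=3) → (A=3, B=0, C=3, D=3, E=6)
step 3: fire t1:  (A=3, B=0, C=3, D=3, E=6) → (A=3, B=0, C=4, D=4, E=9)
step 4: fire t0:  (A=3, B=0, C=4, D=4, E=9) → (A=3, B=2, C=2, D=3, E=8)
step 5: fire t3:  (A=3, B=2, C=2, D=3, E=8) → (A=3, B=0, C=3, D=3, E=5)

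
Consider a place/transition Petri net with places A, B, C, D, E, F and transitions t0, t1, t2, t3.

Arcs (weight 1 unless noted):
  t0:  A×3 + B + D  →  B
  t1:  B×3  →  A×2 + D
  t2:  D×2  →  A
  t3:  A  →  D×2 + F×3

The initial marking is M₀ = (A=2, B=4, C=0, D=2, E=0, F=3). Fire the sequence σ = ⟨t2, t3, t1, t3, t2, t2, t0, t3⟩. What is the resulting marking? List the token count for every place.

(A=1, B=1, C=0, D=2, E=0, F=12)

step 1: fire t2:  (A=2, B=4, C=0, D=2, E=0, F=3) → (A=3, B=4, C=0, D=0, E=0, F=3)
step 2: fire t3:  (A=3, B=4, C=0, D=0, E=0, F=3) → (A=2, B=4, C=0, D=2, E=0, F=6)
step 3: fire t1:  (A=2, B=4, C=0, D=2, E=0, F=6) → (A=4, B=1, C=0, D=3, E=0, F=6)
step 4: fire t3:  (A=4, B=1, C=0, D=3, E=0, F=6) → (A=3, B=1, C=0, D=5, E=0, F=9)
step 5: fire t2:  (A=3, B=1, C=0, D=5, E=0, F=9) → (A=4, B=1, C=0, D=3, E=0, F=9)
step 6: fire t2:  (A=4, B=1, C=0, D=3, E=0, F=9) → (A=5, B=1, C=0, D=1, E=0, F=9)
step 7: fire t0:  (A=5, B=1, C=0, D=1, E=0, F=9) → (A=2, B=1, C=0, D=0, E=0, F=9)
step 8: fire t3:  (A=2, B=1, C=0, D=0, E=0, F=9) → (A=1, B=1, C=0, D=2, E=0, F=12)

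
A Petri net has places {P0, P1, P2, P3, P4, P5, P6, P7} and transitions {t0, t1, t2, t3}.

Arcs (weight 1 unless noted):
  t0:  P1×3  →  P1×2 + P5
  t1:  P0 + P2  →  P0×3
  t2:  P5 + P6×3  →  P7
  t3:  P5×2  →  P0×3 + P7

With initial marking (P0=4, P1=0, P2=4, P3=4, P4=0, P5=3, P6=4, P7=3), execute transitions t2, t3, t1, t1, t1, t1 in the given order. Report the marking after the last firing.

(P0=15, P1=0, P2=0, P3=4, P4=0, P5=0, P6=1, P7=5)

step 1: fire t2:  (P0=4, P1=0, P2=4, P3=4, P4=0, P5=3, P6=4, P7=3) → (P0=4, P1=0, P2=4, P3=4, P4=0, P5=2, P6=1, P7=4)
step 2: fire t3:  (P0=4, P1=0, P2=4, P3=4, P4=0, P5=2, P6=1, P7=4) → (P0=7, P1=0, P2=4, P3=4, P4=0, P5=0, P6=1, P7=5)
step 3: fire t1:  (P0=7, P1=0, P2=4, P3=4, P4=0, P5=0, P6=1, P7=5) → (P0=9, P1=0, P2=3, P3=4, P4=0, P5=0, P6=1, P7=5)
step 4: fire t1:  (P0=9, P1=0, P2=3, P3=4, P4=0, P5=0, P6=1, P7=5) → (P0=11, P1=0, P2=2, P3=4, P4=0, P5=0, P6=1, P7=5)
step 5: fire t1:  (P0=11, P1=0, P2=2, P3=4, P4=0, P5=0, P6=1, P7=5) → (P0=13, P1=0, P2=1, P3=4, P4=0, P5=0, P6=1, P7=5)
step 6: fire t1:  (P0=13, P1=0, P2=1, P3=4, P4=0, P5=0, P6=1, P7=5) → (P0=15, P1=0, P2=0, P3=4, P4=0, P5=0, P6=1, P7=5)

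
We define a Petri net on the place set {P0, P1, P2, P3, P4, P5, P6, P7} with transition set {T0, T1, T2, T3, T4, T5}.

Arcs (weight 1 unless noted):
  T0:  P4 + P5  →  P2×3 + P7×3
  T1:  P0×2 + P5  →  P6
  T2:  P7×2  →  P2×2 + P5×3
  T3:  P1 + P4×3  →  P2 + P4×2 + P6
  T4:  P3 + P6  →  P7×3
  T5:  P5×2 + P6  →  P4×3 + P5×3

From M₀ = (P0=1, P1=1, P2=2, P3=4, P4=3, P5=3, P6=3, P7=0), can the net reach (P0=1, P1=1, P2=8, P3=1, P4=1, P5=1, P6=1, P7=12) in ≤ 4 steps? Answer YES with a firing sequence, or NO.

NO — not reachable within 4 firings

depth 0: 1 marking
depth 1: 5 markings reached so far
depth 2: 16 markings reached so far
depth 3: 39 markings reached so far
depth 4: 74 markings reached so far
target is not among the 74 markings reachable within 4 steps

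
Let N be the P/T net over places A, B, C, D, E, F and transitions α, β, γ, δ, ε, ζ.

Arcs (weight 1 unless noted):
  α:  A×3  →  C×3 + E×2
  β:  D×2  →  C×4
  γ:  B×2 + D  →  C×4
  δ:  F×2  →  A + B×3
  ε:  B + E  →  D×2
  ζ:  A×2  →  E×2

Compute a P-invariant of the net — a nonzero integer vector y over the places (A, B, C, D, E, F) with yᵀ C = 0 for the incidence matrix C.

y = (A:3, B:1, C:1, D:2, E:3, F:3)

Incidence matrix C (rows=places, cols=transitions):
        α    β    γ    δ    ε    ζ
    A  -3    0    0    1    0   -2
    B   0    0   -2    3   -1    0
    C   3    4    4    0    0    0
    D   0   -2   -1    0    2    0
    E   2    0    0    0   -1    2
    F   0    0    0   -2    0    0

Candidate y = [3, 1, 1, 2, 3, 3]; check y·C column-wise:
  col α: 3·-3 + 1·0 + 1·3 + 2·0 + 3·2 + 3·0 = 0
  col β: 3·0 + 1·0 + 1·4 + 2·-2 + 3·0 + 3·0 = 0
  col γ: 3·0 + 1·-2 + 1·4 + 2·-1 + 3·0 + 3·0 = 0
  col δ: 3·1 + 1·3 + 1·0 + 2·0 + 3·0 + 3·-2 = 0
  col ε: 3·0 + 1·-1 + 1·0 + 2·2 + 3·-1 + 3·0 = 0
  col ζ: 3·-2 + 1·0 + 1·0 + 2·0 + 3·2 + 3·0 = 0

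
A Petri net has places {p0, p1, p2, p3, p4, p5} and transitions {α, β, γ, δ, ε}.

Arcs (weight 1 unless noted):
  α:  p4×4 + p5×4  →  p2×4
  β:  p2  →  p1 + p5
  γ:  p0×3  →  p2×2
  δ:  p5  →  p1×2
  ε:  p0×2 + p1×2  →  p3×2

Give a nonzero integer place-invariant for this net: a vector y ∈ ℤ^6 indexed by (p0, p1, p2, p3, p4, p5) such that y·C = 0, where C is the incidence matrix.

Incidence matrix C (rows=places, cols=transitions):
        α    β    γ    δ    ε
   p0   0    0   -3    0   -2
   p1   0    1    0    2   -2
   p2   4   -1    2    0    0
   p3   0    0    0    0    2
   p4  -4    0    0    0    0
   p5  -4    1    0   -1    0

Candidate y = [2, 1, 3, 3, 1, 2]; check y·C column-wise:
  col α: 2·0 + 1·0 + 3·4 + 3·0 + 1·-4 + 2·-4 = 0
  col β: 2·0 + 1·1 + 3·-1 + 3·0 + 1·0 + 2·1 = 0
  col γ: 2·-3 + 1·0 + 3·2 + 3·0 + 1·0 + 2·0 = 0
  col δ: 2·0 + 1·2 + 3·0 + 3·0 + 1·0 + 2·-1 = 0
  col ε: 2·-2 + 1·-2 + 3·0 + 3·2 + 1·0 + 2·0 = 0

y = (p0:2, p1:1, p2:3, p3:3, p4:1, p5:2)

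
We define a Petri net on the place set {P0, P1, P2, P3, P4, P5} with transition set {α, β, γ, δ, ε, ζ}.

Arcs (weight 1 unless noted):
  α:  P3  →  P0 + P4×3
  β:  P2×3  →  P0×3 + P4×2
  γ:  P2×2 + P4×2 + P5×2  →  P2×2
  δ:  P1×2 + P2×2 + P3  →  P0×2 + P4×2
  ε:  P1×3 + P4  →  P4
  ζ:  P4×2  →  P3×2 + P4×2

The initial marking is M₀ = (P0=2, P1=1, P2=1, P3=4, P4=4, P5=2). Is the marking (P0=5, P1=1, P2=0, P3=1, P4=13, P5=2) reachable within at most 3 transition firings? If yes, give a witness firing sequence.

NO — not reachable within 3 firings

depth 0: 1 marking
depth 1: 3 markings reached so far
depth 2: 6 markings reached so far
depth 3: 10 markings reached so far
target is not among the 10 markings reachable within 3 steps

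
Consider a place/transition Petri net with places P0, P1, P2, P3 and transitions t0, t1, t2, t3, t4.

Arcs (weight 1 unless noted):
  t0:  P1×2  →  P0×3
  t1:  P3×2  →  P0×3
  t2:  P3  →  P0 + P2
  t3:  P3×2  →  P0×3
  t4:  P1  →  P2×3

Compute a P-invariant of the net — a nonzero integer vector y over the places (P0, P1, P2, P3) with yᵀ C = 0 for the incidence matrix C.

y = (P0:2, P1:3, P2:1, P3:3)

Incidence matrix C (rows=places, cols=transitions):
       t0   t1   t2   t3   t4
   P0   3    3    1    3    0
   P1  -2    0    0    0   -1
   P2   0    0    1    0    3
   P3   0   -2   -1   -2    0

Candidate y = [2, 3, 1, 3]; check y·C column-wise:
  col t0: 2·3 + 3·-2 + 1·0 + 3·0 = 0
  col t1: 2·3 + 3·0 + 1·0 + 3·-2 = 0
  col t2: 2·1 + 3·0 + 1·1 + 3·-1 = 0
  col t3: 2·3 + 3·0 + 1·0 + 3·-2 = 0
  col t4: 2·0 + 3·-1 + 1·3 + 3·0 = 0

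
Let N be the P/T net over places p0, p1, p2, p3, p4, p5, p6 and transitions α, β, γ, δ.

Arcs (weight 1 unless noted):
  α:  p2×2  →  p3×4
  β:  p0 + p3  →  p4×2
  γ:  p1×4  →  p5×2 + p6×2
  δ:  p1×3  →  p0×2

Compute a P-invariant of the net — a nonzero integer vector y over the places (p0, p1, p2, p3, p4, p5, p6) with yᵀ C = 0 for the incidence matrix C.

Incidence matrix C (rows=places, cols=transitions):
        α    β    γ    δ
   p0   0   -1    0    2
   p1   0    0   -4   -3
   p2  -2    0    0    0
   p3   4   -1    0    0
   p4   0    2    0    0
   p5   0    0    2    0
   p6   0    0    2    0

Candidate y = [0, 0, 4, 2, 1, 0, 0]; check y·C column-wise:
  col α: 4·-2 + 2·4 + 1·0 = 0
  col β: 0·-1 + 4·0 + 2·-1 + 1·2 = 0
  col γ: 0·-4 + 4·0 + 2·0 + 1·0 + 0·2 + 0·2 = 0
  col δ: 0·2 + 0·-3 + 4·0 + 2·0 + 1·0 = 0

y = (p0:0, p1:0, p2:4, p3:2, p4:1, p5:0, p6:0)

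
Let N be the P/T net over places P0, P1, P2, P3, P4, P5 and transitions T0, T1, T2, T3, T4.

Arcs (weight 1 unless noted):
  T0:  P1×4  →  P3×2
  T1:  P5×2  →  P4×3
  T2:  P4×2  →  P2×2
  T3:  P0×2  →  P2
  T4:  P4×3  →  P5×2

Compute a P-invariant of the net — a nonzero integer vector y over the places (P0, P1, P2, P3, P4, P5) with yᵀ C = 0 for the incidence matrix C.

Incidence matrix C (rows=places, cols=transitions):
       T0   T1   T2   T3   T4
   P0   0    0    0   -2    0
   P1  -4    0    0    0    0
   P2   0    0    2    1    0
   P3   2    0    0    0    0
   P4   0    3   -2    0   -3
   P5   0   -2    0    0    2

Candidate y = [0, 1, 0, 2, 0, 0]; check y·C column-wise:
  col T0: 1·-4 + 2·2 = 0
  col T1: 1·0 + 2·0 + 0·3 + 0·-2 = 0
  col T2: 1·0 + 0·2 + 2·0 + 0·-2 = 0
  col T3: 0·-2 + 1·0 + 0·1 + 2·0 = 0
  col T4: 1·0 + 2·0 + 0·-3 + 0·2 = 0

y = (P0:0, P1:1, P2:0, P3:2, P4:0, P5:0)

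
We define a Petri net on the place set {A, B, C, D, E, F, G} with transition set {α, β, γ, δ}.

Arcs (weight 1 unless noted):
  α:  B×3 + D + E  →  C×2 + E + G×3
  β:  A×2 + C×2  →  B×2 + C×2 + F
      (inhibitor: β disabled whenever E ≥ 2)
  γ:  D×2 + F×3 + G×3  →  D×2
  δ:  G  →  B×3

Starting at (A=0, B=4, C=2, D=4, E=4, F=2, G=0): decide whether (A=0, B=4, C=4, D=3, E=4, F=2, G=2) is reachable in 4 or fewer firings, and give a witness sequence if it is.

YES — reachable via ⟨α, δ⟩ (2 firings)

step 1: fire α:  (A=0, B=4, C=2, D=4, E=4, F=2, G=0) → (A=0, B=1, C=4, D=3, E=4, F=2, G=3)
step 2: fire δ:  (A=0, B=1, C=4, D=3, E=4, F=2, G=3) → (A=0, B=4, C=4, D=3, E=4, F=2, G=2)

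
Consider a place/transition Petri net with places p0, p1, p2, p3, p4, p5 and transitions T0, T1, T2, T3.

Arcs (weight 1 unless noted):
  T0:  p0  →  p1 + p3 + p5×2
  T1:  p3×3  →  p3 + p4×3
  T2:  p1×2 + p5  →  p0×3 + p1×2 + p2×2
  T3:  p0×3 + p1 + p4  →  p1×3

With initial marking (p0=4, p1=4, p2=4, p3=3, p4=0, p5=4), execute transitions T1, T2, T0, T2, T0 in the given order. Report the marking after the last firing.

step 1: fire T1:  (p0=4, p1=4, p2=4, p3=3, p4=0, p5=4) → (p0=4, p1=4, p2=4, p3=1, p4=3, p5=4)
step 2: fire T2:  (p0=4, p1=4, p2=4, p3=1, p4=3, p5=4) → (p0=7, p1=4, p2=6, p3=1, p4=3, p5=3)
step 3: fire T0:  (p0=7, p1=4, p2=6, p3=1, p4=3, p5=3) → (p0=6, p1=5, p2=6, p3=2, p4=3, p5=5)
step 4: fire T2:  (p0=6, p1=5, p2=6, p3=2, p4=3, p5=5) → (p0=9, p1=5, p2=8, p3=2, p4=3, p5=4)
step 5: fire T0:  (p0=9, p1=5, p2=8, p3=2, p4=3, p5=4) → (p0=8, p1=6, p2=8, p3=3, p4=3, p5=6)

(p0=8, p1=6, p2=8, p3=3, p4=3, p5=6)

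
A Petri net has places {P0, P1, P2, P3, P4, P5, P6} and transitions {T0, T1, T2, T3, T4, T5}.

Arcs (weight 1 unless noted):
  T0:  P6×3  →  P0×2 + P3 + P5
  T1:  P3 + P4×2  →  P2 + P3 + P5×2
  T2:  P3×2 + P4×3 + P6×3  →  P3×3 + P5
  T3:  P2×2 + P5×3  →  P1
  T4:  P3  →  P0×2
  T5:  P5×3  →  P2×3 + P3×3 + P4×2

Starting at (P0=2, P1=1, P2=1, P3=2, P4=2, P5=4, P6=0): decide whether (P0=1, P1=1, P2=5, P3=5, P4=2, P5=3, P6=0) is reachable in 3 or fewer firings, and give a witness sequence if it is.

depth 0: 1 marking
depth 1: 4 markings reached so far
depth 2: 9 markings reached so far
depth 3: 16 markings reached so far
target is not among the 16 markings reachable within 3 steps

NO — not reachable within 3 firings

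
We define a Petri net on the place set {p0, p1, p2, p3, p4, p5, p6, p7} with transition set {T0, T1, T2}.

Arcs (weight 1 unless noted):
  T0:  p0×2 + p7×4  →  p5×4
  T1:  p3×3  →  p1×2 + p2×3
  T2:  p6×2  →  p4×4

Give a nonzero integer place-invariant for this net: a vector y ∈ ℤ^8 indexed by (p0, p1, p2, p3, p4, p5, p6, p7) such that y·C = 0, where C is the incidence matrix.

y = (p0:0, p1:3, p2:-2, p3:0, p4:0, p5:0, p6:0, p7:0)

Incidence matrix C (rows=places, cols=transitions):
       T0   T1   T2
   p0  -2    0    0
   p1   0    2    0
   p2   0    3    0
   p3   0   -3    0
   p4   0    0    4
   p5   4    0    0
   p6   0    0   -2
   p7  -4    0    0

Candidate y = [0, 3, -2, 0, 0, 0, 0, 0]; check y·C column-wise:
  col T0: 0·-2 + 3·0 + -2·0 + 0·4 + 0·-4 = 0
  col T1: 3·2 + -2·3 + 0·-3 = 0
  col T2: 3·0 + -2·0 + 0·4 + 0·-2 = 0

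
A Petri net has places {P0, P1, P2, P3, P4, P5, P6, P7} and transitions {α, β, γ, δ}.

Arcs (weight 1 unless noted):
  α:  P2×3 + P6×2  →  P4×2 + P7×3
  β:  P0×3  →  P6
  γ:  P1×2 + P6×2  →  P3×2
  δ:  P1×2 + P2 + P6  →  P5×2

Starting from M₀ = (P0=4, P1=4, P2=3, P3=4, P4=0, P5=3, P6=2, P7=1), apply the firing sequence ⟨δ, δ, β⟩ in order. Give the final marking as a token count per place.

(P0=1, P1=0, P2=1, P3=4, P4=0, P5=7, P6=1, P7=1)

step 1: fire δ:  (P0=4, P1=4, P2=3, P3=4, P4=0, P5=3, P6=2, P7=1) → (P0=4, P1=2, P2=2, P3=4, P4=0, P5=5, P6=1, P7=1)
step 2: fire δ:  (P0=4, P1=2, P2=2, P3=4, P4=0, P5=5, P6=1, P7=1) → (P0=4, P1=0, P2=1, P3=4, P4=0, P5=7, P6=0, P7=1)
step 3: fire β:  (P0=4, P1=0, P2=1, P3=4, P4=0, P5=7, P6=0, P7=1) → (P0=1, P1=0, P2=1, P3=4, P4=0, P5=7, P6=1, P7=1)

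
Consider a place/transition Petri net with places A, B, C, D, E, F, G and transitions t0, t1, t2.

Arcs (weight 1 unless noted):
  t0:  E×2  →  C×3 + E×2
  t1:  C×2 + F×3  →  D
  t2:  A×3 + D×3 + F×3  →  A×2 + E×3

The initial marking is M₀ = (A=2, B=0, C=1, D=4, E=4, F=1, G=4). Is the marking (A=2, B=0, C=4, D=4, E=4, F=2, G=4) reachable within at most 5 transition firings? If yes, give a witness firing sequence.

NO — not reachable within 5 firings

depth 0: 1 marking
depth 1: 2 markings reached so far
depth 2: 3 markings reached so far
depth 3: 4 markings reached so far
depth 4: 5 markings reached so far
depth 5: 6 markings reached so far
target is not among the 6 markings reachable within 5 steps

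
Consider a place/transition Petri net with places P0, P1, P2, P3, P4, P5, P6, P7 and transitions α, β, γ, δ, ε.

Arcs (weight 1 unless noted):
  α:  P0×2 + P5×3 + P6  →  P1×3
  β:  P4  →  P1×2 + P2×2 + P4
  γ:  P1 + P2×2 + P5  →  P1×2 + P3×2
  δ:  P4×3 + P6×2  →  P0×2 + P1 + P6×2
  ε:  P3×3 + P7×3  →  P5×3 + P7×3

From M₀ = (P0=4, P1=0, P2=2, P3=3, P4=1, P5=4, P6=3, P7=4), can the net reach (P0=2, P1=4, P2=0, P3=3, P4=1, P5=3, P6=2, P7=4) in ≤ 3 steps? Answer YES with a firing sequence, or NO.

NO — not reachable within 3 firings

depth 0: 1 marking
depth 1: 4 markings reached so far
depth 2: 10 markings reached so far
depth 3: 20 markings reached so far
target is not among the 20 markings reachable within 3 steps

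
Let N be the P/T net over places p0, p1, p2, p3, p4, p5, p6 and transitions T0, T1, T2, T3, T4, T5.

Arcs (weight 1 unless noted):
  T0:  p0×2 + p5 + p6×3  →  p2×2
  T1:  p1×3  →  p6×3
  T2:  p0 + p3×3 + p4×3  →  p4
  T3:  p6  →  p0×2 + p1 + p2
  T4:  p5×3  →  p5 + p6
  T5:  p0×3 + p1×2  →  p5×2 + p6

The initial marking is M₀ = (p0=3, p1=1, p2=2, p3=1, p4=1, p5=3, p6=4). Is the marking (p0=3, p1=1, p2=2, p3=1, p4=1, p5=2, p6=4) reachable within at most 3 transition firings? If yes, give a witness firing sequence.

NO — not reachable within 3 firings

depth 0: 1 marking
depth 1: 4 markings reached so far
depth 2: 9 markings reached so far
depth 3: 16 markings reached so far
target is not among the 16 markings reachable within 3 steps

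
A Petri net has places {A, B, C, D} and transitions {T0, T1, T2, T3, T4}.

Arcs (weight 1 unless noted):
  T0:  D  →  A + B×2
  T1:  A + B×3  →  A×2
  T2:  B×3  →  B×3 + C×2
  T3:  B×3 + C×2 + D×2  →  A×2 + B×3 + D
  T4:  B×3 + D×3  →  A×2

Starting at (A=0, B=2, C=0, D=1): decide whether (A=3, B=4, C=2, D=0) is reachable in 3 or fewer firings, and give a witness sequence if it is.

NO — not reachable within 3 firings

depth 0: 1 marking
depth 1: 2 markings reached so far
depth 2: 4 markings reached so far
depth 3: 6 markings reached so far
target is not among the 6 markings reachable within 3 steps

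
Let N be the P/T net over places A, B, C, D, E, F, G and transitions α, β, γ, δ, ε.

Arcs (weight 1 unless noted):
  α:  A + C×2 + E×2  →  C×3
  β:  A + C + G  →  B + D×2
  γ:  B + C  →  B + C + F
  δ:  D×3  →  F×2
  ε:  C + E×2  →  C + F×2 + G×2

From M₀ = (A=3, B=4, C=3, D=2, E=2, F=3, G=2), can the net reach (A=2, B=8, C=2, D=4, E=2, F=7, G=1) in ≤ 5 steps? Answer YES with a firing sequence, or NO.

depth 0: 1 marking
depth 1: 5 markings reached so far
depth 2: 13 markings reached so far
depth 3: 26 markings reached so far
depth 4: 43 markings reached so far
depth 5: 63 markings reached so far
target is not among the 63 markings reachable within 5 steps

NO — not reachable within 5 firings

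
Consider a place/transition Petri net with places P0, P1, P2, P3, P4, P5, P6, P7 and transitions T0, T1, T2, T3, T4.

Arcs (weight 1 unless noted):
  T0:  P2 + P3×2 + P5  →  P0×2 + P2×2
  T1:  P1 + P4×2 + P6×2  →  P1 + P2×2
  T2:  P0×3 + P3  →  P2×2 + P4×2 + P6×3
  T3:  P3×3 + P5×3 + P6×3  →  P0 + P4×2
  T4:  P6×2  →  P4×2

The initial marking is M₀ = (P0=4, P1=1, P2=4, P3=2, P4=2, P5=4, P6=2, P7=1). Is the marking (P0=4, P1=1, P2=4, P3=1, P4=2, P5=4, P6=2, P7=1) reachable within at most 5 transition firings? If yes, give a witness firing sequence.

depth 0: 1 marking
depth 1: 5 markings reached so far
depth 2: 9 markings reached so far
depth 3: 12 markings reached so far
depth 4: 12 markings reached so far
(frontier empty at depth 4; search complete)
target is not among the 12 markings reachable within 5 steps

NO — not reachable within 5 firings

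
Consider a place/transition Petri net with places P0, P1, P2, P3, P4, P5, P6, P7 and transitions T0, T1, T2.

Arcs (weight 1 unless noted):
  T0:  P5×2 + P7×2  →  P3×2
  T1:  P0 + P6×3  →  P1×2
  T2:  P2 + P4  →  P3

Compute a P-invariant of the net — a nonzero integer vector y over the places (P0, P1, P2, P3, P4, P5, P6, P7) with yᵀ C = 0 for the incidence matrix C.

Incidence matrix C (rows=places, cols=transitions):
       T0   T1   T2
   P0   0   -1    0
   P1   0    2    0
   P2   0    0   -1
   P3   2    0    1
   P4   0    0   -1
   P5  -2    0    0
   P6   0   -3    0
   P7  -2    0    0

Candidate y = [2, 1, 0, 0, 0, 0, 0, 0]; check y·C column-wise:
  col T0: 2·0 + 1·0 + 0·2 + 0·-2 + 0·-2 = 0
  col T1: 2·-1 + 1·2 + 0·-3 = 0
  col T2: 2·0 + 1·0 + 0·-1 + 0·1 + 0·-1 = 0

y = (P0:2, P1:1, P2:0, P3:0, P4:0, P5:0, P6:0, P7:0)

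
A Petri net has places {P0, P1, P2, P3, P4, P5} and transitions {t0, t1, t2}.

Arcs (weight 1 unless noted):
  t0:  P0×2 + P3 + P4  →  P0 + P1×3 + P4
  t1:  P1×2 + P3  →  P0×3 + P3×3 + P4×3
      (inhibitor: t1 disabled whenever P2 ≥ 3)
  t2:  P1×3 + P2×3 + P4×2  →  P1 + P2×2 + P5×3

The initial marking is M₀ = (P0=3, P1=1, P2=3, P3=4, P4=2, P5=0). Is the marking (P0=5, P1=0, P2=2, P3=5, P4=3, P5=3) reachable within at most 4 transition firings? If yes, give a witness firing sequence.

YES — reachable via ⟨t0, t2, t1⟩ (3 firings)

step 1: fire t0:  (P0=3, P1=1, P2=3, P3=4, P4=2, P5=0) → (P0=2, P1=4, P2=3, P3=3, P4=2, P5=0)
step 2: fire t2:  (P0=2, P1=4, P2=3, P3=3, P4=2, P5=0) → (P0=2, P1=2, P2=2, P3=3, P4=0, P5=3)
step 3: fire t1:  (P0=2, P1=2, P2=2, P3=3, P4=0, P5=3) → (P0=5, P1=0, P2=2, P3=5, P4=3, P5=3)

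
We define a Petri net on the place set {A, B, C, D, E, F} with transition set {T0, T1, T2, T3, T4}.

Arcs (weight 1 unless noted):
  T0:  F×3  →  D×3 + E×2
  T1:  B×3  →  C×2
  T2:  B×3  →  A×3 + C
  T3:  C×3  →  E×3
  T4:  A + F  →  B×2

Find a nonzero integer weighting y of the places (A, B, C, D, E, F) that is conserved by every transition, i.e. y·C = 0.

Incidence matrix C (rows=places, cols=transitions):
       T0   T1   T2   T3   T4
    A   0    0    3    0   -1
    B   0   -3   -3    0    2
    C   0    2    1   -3    0
    D   3    0    0    0    0
    E   2    0    0    3    0
    F  -3    0    0    0   -1

Candidate y = [1, 2, 3, 1, 3, 3]; check y·C column-wise:
  col T0: 1·0 + 2·0 + 3·0 + 1·3 + 3·2 + 3·-3 = 0
  col T1: 1·0 + 2·-3 + 3·2 + 1·0 + 3·0 + 3·0 = 0
  col T2: 1·3 + 2·-3 + 3·1 + 1·0 + 3·0 + 3·0 = 0
  col T3: 1·0 + 2·0 + 3·-3 + 1·0 + 3·3 + 3·0 = 0
  col T4: 1·-1 + 2·2 + 3·0 + 1·0 + 3·0 + 3·-1 = 0

y = (A:1, B:2, C:3, D:1, E:3, F:3)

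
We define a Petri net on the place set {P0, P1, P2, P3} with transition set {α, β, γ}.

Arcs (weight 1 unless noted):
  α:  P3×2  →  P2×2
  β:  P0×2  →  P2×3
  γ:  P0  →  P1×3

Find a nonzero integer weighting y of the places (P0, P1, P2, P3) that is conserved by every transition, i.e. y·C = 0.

Incidence matrix C (rows=places, cols=transitions):
        α    β    γ
   P0   0   -2   -1
   P1   0    0    3
   P2   2    3    0
   P3  -2    0    0

Candidate y = [3, 1, 2, 2]; check y·C column-wise:
  col α: 3·0 + 1·0 + 2·2 + 2·-2 = 0
  col β: 3·-2 + 1·0 + 2·3 + 2·0 = 0
  col γ: 3·-1 + 1·3 + 2·0 + 2·0 = 0

y = (P0:3, P1:1, P2:2, P3:2)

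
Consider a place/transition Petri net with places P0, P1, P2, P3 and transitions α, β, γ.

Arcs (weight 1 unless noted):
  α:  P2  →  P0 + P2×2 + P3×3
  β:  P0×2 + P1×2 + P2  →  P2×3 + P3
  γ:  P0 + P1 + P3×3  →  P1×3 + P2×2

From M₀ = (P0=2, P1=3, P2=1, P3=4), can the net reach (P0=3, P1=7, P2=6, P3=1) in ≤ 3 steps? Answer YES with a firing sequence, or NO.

depth 0: 1 marking
depth 1: 4 markings reached so far
depth 2: 7 markings reached so far
depth 3: 12 markings reached so far
target is not among the 12 markings reachable within 3 steps

NO — not reachable within 3 firings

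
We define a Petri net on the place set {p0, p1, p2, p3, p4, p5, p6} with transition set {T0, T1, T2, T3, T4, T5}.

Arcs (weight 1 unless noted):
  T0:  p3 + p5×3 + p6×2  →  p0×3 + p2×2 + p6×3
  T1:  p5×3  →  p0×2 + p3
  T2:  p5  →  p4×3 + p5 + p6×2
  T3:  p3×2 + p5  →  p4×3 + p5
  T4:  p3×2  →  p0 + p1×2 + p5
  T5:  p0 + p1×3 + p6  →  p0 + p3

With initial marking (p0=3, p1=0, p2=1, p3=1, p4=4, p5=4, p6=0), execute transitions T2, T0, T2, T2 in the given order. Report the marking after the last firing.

(p0=6, p1=0, p2=3, p3=0, p4=13, p5=1, p6=7)

step 1: fire T2:  (p0=3, p1=0, p2=1, p3=1, p4=4, p5=4, p6=0) → (p0=3, p1=0, p2=1, p3=1, p4=7, p5=4, p6=2)
step 2: fire T0:  (p0=3, p1=0, p2=1, p3=1, p4=7, p5=4, p6=2) → (p0=6, p1=0, p2=3, p3=0, p4=7, p5=1, p6=3)
step 3: fire T2:  (p0=6, p1=0, p2=3, p3=0, p4=7, p5=1, p6=3) → (p0=6, p1=0, p2=3, p3=0, p4=10, p5=1, p6=5)
step 4: fire T2:  (p0=6, p1=0, p2=3, p3=0, p4=10, p5=1, p6=5) → (p0=6, p1=0, p2=3, p3=0, p4=13, p5=1, p6=7)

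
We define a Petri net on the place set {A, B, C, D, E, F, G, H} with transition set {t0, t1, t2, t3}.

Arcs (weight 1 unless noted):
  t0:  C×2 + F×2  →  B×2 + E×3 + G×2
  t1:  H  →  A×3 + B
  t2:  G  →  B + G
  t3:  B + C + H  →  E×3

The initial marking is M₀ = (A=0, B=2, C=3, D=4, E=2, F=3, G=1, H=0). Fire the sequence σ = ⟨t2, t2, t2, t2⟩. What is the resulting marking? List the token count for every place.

step 1: fire t2:  (A=0, B=2, C=3, D=4, E=2, F=3, G=1, H=0) → (A=0, B=3, C=3, D=4, E=2, F=3, G=1, H=0)
step 2: fire t2:  (A=0, B=3, C=3, D=4, E=2, F=3, G=1, H=0) → (A=0, B=4, C=3, D=4, E=2, F=3, G=1, H=0)
step 3: fire t2:  (A=0, B=4, C=3, D=4, E=2, F=3, G=1, H=0) → (A=0, B=5, C=3, D=4, E=2, F=3, G=1, H=0)
step 4: fire t2:  (A=0, B=5, C=3, D=4, E=2, F=3, G=1, H=0) → (A=0, B=6, C=3, D=4, E=2, F=3, G=1, H=0)

(A=0, B=6, C=3, D=4, E=2, F=3, G=1, H=0)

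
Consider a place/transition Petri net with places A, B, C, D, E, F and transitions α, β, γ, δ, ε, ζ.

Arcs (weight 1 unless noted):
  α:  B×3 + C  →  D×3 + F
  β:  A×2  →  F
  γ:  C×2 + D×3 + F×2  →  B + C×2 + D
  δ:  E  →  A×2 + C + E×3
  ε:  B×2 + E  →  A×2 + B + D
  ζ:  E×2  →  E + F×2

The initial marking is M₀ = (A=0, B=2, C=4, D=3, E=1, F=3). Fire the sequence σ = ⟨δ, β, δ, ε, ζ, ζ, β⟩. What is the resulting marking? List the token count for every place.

step 1: fire δ:  (A=0, B=2, C=4, D=3, E=1, F=3) → (A=2, B=2, C=5, D=3, E=3, F=3)
step 2: fire β:  (A=2, B=2, C=5, D=3, E=3, F=3) → (A=0, B=2, C=5, D=3, E=3, F=4)
step 3: fire δ:  (A=0, B=2, C=5, D=3, E=3, F=4) → (A=2, B=2, C=6, D=3, E=5, F=4)
step 4: fire ε:  (A=2, B=2, C=6, D=3, E=5, F=4) → (A=4, B=1, C=6, D=4, E=4, F=4)
step 5: fire ζ:  (A=4, B=1, C=6, D=4, E=4, F=4) → (A=4, B=1, C=6, D=4, E=3, F=6)
step 6: fire ζ:  (A=4, B=1, C=6, D=4, E=3, F=6) → (A=4, B=1, C=6, D=4, E=2, F=8)
step 7: fire β:  (A=4, B=1, C=6, D=4, E=2, F=8) → (A=2, B=1, C=6, D=4, E=2, F=9)

(A=2, B=1, C=6, D=4, E=2, F=9)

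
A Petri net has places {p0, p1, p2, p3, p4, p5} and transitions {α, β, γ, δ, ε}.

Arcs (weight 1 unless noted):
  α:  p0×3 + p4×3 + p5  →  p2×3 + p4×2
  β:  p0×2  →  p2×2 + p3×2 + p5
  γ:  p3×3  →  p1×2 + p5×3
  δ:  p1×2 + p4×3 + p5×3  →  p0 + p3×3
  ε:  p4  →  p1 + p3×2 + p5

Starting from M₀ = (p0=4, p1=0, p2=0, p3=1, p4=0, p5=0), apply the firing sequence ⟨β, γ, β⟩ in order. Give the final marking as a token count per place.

step 1: fire β:  (p0=4, p1=0, p2=0, p3=1, p4=0, p5=0) → (p0=2, p1=0, p2=2, p3=3, p4=0, p5=1)
step 2: fire γ:  (p0=2, p1=0, p2=2, p3=3, p4=0, p5=1) → (p0=2, p1=2, p2=2, p3=0, p4=0, p5=4)
step 3: fire β:  (p0=2, p1=2, p2=2, p3=0, p4=0, p5=4) → (p0=0, p1=2, p2=4, p3=2, p4=0, p5=5)

(p0=0, p1=2, p2=4, p3=2, p4=0, p5=5)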